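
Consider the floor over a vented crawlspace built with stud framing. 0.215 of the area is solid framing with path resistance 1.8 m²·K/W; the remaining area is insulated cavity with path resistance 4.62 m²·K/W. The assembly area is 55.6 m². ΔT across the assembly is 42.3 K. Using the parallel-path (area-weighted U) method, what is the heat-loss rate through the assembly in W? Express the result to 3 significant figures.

681 W

U_eff = 0.785/4.62 + 0.215/1.8 = 0.1699 + 0.1194 = 0.2894
R_eff = 1/U_eff = 3.456 m²·K/W
Q = 55.6 × 42.3 / 3.456 = 680.5 W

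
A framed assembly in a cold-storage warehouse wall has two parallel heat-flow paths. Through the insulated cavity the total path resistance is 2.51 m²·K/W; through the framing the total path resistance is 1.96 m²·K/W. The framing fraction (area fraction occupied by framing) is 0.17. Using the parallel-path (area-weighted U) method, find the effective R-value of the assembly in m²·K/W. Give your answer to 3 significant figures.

2.40 m²·K/W

U_eff = 0.83/2.51 + 0.17/1.96 = 0.3307 + 0.08673 = 0.4174
R_eff = 1/U_eff = 2.396 m²·K/W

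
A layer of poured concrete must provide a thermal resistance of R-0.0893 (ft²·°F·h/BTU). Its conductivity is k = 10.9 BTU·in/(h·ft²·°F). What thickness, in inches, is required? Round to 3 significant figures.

0.973 in

L = R × k = 0.0893 × 10.9 = 0.9734 in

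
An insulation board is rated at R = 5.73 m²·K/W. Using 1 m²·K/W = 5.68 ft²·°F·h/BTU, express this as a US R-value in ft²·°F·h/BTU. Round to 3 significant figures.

R_US = 5.73 × 5.68 = 32.55

32.5 ft²·°F·h/BTU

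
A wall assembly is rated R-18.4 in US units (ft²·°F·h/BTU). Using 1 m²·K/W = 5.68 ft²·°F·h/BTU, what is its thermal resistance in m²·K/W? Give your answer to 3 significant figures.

R_SI = 18.4/5.68 = 3.239

3.24 m²·K/W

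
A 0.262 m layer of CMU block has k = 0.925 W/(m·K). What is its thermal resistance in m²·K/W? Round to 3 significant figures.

R = L/k = 0.262/0.925 = 0.2832 m²·K/W

0.283 m²·K/W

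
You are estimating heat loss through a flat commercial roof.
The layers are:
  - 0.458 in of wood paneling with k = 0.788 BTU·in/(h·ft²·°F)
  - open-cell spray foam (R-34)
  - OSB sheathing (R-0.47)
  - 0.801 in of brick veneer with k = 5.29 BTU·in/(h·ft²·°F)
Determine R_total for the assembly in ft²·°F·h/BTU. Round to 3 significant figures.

0.458/0.788 = 0.5812
0.801/5.29 = 0.1514
R_total = 0.5812 + 34 + 0.47 + 0.1514 = 35.2 ft²·°F·h/BTU

35.2 ft²·°F·h/BTU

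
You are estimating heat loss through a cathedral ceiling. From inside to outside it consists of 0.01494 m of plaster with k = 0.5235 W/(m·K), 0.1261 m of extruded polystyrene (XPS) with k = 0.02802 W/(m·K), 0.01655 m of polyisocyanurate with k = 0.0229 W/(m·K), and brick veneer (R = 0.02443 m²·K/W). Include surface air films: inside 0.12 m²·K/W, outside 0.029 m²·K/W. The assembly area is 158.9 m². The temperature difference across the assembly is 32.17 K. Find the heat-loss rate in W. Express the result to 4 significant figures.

0.01494/0.5235 = 0.028539
0.1261/0.02802 = 4.5004
0.01655/0.0229 = 0.72271
R_total = 0.12 + 0.028539 + 4.5004 + 0.72271 + 0.02443 + 0.029 = 5.425 m²·K/W
Q = A·ΔT/R = 158.9 × 32.17 / 5.425 = 942.26 W

942.3 W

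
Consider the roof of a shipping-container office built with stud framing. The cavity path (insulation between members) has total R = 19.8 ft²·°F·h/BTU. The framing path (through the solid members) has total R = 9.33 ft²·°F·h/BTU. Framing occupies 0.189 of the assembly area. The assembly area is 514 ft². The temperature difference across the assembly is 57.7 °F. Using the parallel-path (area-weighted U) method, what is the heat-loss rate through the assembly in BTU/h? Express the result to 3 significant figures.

1820 BTU/h

U_eff = 0.811/19.8 + 0.189/9.33 = 0.04096 + 0.02026 = 0.06122
R_eff = 1/U_eff = 16.34 ft²·°F·h/BTU
Q = 514 × 57.7 / 16.34 = 1816 BTU/h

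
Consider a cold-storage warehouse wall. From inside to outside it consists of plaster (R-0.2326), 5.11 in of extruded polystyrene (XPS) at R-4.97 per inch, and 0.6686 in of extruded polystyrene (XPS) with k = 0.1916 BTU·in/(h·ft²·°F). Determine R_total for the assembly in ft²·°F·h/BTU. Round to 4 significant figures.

29.12 ft²·°F·h/BTU

5.11 × 4.97 = 25.397
0.6686/0.1916 = 3.4896
R_total = 0.2326 + 25.397 + 3.4896 = 29.119 ft²·°F·h/BTU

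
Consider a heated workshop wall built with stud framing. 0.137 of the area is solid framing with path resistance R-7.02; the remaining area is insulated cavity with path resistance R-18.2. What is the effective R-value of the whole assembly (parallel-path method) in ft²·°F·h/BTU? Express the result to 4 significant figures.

U_eff = 0.863/18.2 + 0.137/7.02 = 0.047418 + 0.019516 = 0.066933
R_eff = 1/U_eff = 14.94 ft²·°F·h/BTU

14.94 ft²·°F·h/BTU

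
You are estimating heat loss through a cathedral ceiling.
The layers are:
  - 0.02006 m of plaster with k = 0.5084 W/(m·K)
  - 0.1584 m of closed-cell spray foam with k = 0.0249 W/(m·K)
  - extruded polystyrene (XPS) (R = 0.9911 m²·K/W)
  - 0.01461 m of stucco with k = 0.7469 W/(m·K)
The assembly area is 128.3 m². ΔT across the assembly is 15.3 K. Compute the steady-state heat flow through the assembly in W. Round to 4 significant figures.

0.02006/0.5084 = 0.039457
0.1584/0.0249 = 6.3614
0.01461/0.7469 = 0.019561
R_total = 0.039457 + 6.3614 + 0.9911 + 0.019561 = 7.4116 m²·K/W
Q = A·ΔT/R = 128.3 × 15.3 / 7.4116 = 264.86 W

264.9 W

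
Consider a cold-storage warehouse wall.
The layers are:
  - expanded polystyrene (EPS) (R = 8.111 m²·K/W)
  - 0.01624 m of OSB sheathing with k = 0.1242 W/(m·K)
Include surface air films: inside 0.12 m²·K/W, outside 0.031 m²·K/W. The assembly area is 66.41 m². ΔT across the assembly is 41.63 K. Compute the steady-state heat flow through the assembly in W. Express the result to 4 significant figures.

0.01624/0.1242 = 0.13076
R_total = 0.12 + 8.111 + 0.13076 + 0.031 = 8.3928 m²·K/W
Q = A·ΔT/R = 66.41 × 41.63 / 8.3928 = 329.41 W

329.4 W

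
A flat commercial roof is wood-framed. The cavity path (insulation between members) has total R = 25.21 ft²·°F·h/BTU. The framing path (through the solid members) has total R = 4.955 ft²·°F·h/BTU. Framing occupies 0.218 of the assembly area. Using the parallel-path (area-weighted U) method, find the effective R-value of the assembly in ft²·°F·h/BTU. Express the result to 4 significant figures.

U_eff = 0.782/25.21 + 0.218/4.955 = 0.031019 + 0.043996 = 0.075015
R_eff = 1/U_eff = 13.331 ft²·°F·h/BTU

13.33 ft²·°F·h/BTU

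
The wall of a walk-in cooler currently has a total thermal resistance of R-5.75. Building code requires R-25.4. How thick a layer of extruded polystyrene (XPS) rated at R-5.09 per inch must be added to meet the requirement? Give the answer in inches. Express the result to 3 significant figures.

ΔR = 25.4 − 5.75 = 19.65 ft²·°F·h/BTU
L = ΔR / (R/in) = 19.65/5.09 = 3.861 in

3.86 in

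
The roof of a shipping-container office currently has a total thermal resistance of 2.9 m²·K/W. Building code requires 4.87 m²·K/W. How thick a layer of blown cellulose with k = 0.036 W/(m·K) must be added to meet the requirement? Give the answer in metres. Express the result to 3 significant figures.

0.0709 m

ΔR = 4.87 − 2.9 = 1.97 m²·K/W
L = ΔR × k = 1.97 × 0.036 = 0.07092 m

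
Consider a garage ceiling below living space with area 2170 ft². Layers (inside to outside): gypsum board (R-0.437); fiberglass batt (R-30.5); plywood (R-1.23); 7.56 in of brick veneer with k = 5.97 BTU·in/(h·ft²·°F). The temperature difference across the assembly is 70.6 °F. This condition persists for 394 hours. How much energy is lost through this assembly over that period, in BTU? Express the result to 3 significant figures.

1810000 BTU

7.56/5.97 = 1.266
R_total = 0.437 + 30.5 + 1.23 + 1.266 = 33.43 ft²·°F·h/BTU
Q = 2170 × 70.6 / 33.43 = 4582 BTU/h
E = 4582 × 394 = 1805000 BTU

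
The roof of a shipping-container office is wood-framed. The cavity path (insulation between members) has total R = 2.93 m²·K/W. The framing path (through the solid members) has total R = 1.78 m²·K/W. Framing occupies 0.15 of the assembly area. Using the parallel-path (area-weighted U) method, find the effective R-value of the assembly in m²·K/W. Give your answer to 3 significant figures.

U_eff = 0.85/2.93 + 0.15/1.78 = 0.2901 + 0.08427 = 0.3744
R_eff = 1/U_eff = 2.671 m²·K/W

2.67 m²·K/W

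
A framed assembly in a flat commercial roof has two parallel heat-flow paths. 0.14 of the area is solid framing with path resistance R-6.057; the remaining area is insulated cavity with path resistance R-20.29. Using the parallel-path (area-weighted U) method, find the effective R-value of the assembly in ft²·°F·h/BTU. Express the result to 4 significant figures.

U_eff = 0.86/20.29 + 0.14/6.057 = 0.042385 + 0.023114 = 0.065499
R_eff = 1/U_eff = 15.267 ft²·°F·h/BTU

15.27 ft²·°F·h/BTU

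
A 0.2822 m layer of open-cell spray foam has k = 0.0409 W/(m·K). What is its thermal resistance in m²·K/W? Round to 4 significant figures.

R = L/k = 0.2822/0.0409 = 6.8998 m²·K/W

6.900 m²·K/W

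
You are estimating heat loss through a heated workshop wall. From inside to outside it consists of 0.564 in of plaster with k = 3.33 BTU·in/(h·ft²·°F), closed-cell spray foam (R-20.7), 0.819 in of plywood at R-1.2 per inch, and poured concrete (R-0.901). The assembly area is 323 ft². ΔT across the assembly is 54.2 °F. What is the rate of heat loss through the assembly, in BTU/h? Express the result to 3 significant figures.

0.564/3.33 = 0.1694
0.819 × 1.2 = 0.9828
R_total = 0.1694 + 20.7 + 0.9828 + 0.901 = 22.75 ft²·°F·h/BTU
Q = A·ΔT/R = 323 × 54.2 / 22.75 = 769.4 BTU/h

769 BTU/h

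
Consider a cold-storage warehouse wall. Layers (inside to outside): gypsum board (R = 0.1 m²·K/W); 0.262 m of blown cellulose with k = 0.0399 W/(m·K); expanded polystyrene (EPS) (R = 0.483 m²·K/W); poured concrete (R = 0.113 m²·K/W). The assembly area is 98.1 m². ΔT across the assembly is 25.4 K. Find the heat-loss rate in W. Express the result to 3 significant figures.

343 W

0.262/0.0399 = 6.566
R_total = 0.1 + 6.566 + 0.483 + 0.113 = 7.262 m²·K/W
Q = A·ΔT/R = 98.1 × 25.4 / 7.262 = 343.1 W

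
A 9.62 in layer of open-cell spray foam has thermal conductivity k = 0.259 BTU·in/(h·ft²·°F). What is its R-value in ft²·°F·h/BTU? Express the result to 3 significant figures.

37.1 ft²·°F·h/BTU

R = L/k = 9.62/0.259 = 37.14 ft²·°F·h/BTU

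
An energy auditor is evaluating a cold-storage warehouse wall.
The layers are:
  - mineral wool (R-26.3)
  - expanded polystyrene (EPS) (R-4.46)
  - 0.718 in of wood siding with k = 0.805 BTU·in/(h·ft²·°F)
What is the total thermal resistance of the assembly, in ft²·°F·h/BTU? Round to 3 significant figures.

0.718/0.805 = 0.8919
R_total = 26.3 + 4.46 + 0.8919 = 31.65 ft²·°F·h/BTU

31.7 ft²·°F·h/BTU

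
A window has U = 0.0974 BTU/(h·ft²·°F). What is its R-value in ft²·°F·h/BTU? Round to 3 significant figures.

R = 1/U = 1/0.0974 = 10.27

10.3 ft²·°F·h/BTU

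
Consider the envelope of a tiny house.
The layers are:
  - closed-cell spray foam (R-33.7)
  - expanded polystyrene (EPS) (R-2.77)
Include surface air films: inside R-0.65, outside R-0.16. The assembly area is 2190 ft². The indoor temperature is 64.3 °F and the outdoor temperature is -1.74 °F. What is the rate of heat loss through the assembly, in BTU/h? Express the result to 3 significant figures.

3880 BTU/h

R_total = 0.65 + 33.7 + 2.77 + 0.16 = 37.28 ft²·°F·h/BTU
Q = A·ΔT/R = 2190 × (64.3 − (-1.74)) / 37.28 = 3879 BTU/h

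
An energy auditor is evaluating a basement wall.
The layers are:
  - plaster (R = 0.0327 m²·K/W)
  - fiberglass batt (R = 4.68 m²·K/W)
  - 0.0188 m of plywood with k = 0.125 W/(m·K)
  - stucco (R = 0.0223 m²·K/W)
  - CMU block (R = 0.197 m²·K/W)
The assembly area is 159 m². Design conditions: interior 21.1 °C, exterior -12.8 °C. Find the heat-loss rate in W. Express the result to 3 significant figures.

0.0188/0.125 = 0.1504
R_total = 0.0327 + 4.68 + 0.1504 + 0.0223 + 0.197 = 5.082 m²·K/W
Q = A·ΔT/R = 159 × (21.1 − (-12.8)) / 5.082 = 1061 W

1060 W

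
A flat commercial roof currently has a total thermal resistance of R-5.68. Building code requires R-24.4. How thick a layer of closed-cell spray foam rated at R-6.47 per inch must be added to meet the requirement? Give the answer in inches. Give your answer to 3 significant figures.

ΔR = 24.4 − 5.68 = 18.72 ft²·°F·h/BTU
L = ΔR / (R/in) = 18.72/6.47 = 2.893 in

2.89 in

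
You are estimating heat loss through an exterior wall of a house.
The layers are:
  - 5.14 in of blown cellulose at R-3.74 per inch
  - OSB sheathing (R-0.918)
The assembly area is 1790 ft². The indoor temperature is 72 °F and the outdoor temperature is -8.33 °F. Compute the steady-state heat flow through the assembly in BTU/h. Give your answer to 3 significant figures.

7140 BTU/h

5.14 × 3.74 = 19.22
R_total = 19.22 + 0.918 = 20.14 ft²·°F·h/BTU
Q = A·ΔT/R = 1790 × (72 − (-8.33)) / 20.14 = 7139 BTU/h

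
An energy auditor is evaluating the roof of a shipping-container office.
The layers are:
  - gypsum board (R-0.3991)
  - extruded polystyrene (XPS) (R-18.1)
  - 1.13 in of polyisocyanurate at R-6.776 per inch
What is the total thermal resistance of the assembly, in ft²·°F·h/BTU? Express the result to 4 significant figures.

26.16 ft²·°F·h/BTU

1.13 × 6.776 = 7.6569
R_total = 0.3991 + 18.1 + 7.6569 = 26.156 ft²·°F·h/BTU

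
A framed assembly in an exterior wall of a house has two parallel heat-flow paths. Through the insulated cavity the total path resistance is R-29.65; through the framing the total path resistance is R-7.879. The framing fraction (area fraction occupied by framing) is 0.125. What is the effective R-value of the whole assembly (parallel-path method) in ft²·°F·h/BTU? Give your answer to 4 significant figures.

U_eff = 0.875/29.65 + 0.125/7.879 = 0.029511 + 0.015865 = 0.045376
R_eff = 1/U_eff = 22.038 ft²·°F·h/BTU

22.04 ft²·°F·h/BTU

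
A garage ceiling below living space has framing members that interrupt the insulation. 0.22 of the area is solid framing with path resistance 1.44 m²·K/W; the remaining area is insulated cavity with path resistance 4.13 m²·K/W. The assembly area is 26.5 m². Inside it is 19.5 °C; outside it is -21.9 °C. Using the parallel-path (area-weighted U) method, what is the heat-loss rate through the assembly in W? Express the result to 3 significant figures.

U_eff = 0.78/4.13 + 0.22/1.44 = 0.1889 + 0.1528 = 0.3416
R_eff = 1/U_eff = 2.927 m²·K/W
Q = 26.5 × (19.5 − (-21.9)) / 2.927 = 374.8 W

375 W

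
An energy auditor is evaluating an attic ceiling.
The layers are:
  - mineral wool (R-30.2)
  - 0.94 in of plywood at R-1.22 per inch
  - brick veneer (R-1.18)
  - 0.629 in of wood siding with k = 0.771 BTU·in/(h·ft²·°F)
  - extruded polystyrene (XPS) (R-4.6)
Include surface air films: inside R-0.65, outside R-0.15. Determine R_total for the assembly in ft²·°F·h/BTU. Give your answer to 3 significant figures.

0.94 × 1.22 = 1.147
0.629/0.771 = 0.8158
R_total = 0.65 + 30.2 + 1.147 + 1.18 + 0.8158 + 4.6 + 0.15 = 38.74 ft²·°F·h/BTU

38.7 ft²·°F·h/BTU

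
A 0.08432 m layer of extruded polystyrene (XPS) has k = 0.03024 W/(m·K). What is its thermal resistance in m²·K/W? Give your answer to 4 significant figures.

2.788 m²·K/W

R = L/k = 0.08432/0.03024 = 2.7884 m²·K/W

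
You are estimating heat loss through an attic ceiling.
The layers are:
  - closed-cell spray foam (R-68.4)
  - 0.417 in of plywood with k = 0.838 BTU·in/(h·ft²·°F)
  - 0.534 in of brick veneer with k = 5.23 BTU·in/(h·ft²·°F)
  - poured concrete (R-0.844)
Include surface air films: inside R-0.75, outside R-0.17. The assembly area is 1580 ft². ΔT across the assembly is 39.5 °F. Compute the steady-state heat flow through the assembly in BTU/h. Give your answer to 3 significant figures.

0.417/0.838 = 0.4976
0.534/5.23 = 0.1021
R_total = 0.75 + 68.4 + 0.4976 + 0.1021 + 0.844 + 0.17 = 70.76 ft²·°F·h/BTU
Q = A·ΔT/R = 1580 × 39.5 / 70.76 = 881.9 BTU/h

882 BTU/h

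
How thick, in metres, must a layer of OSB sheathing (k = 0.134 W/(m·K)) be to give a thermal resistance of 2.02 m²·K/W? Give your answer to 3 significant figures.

L = R·k = 2.02 × 0.134 = 0.2707 m

0.271 m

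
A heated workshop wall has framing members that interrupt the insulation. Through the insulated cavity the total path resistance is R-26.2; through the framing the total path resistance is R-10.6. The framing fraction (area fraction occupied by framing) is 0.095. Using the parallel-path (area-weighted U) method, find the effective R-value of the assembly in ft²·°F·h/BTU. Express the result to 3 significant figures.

23.0 ft²·°F·h/BTU

U_eff = 0.905/26.2 + 0.095/10.6 = 0.03454 + 0.008962 = 0.0435
R_eff = 1/U_eff = 22.99 ft²·°F·h/BTU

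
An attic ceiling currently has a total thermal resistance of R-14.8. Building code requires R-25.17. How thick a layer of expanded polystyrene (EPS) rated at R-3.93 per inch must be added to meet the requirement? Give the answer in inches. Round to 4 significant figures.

2.639 in

ΔR = 25.17 − 14.8 = 10.37 ft²·°F·h/BTU
L = ΔR / (R/in) = 10.37/3.93 = 2.6387 in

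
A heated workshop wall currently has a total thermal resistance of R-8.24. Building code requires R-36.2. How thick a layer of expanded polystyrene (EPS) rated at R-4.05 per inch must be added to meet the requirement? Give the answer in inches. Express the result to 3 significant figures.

6.90 in

ΔR = 36.2 − 8.24 = 27.96 ft²·°F·h/BTU
L = ΔR / (R/in) = 27.96/4.05 = 6.904 in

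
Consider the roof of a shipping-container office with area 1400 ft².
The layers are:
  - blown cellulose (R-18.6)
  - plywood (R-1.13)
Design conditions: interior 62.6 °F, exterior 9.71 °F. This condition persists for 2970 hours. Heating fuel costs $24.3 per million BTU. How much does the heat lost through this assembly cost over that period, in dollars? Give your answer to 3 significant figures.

271 dollars

R_total = 18.6 + 1.13 = 19.73 ft²·°F·h/BTU
Q = 1400 × (62.6 − 9.71) / 19.73 = 3753 BTU/h
E = 3753 × 2970 = 11150000 BTU
Cost = 11150000/10⁶ × 24.3 = $270.9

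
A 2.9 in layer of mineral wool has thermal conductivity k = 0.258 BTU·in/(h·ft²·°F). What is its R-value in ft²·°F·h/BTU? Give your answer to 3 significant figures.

11.2 ft²·°F·h/BTU

R = L/k = 2.9/0.258 = 11.24 ft²·°F·h/BTU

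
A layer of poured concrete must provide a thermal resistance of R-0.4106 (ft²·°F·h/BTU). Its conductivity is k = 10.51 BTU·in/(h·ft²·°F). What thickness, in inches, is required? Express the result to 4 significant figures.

4.315 in

L = R × k = 0.4106 × 10.51 = 4.3154 in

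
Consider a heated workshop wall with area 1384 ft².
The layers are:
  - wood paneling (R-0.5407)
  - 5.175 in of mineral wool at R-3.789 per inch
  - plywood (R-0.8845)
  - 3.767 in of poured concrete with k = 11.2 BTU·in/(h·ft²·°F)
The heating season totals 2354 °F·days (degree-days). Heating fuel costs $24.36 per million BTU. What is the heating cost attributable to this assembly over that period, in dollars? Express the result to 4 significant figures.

5.175 × 3.789 = 19.608
3.767/11.2 = 0.33634
R_total = 0.5407 + 19.608 + 0.8845 + 0.33634 = 21.37 ft²·°F·h/BTU
E = A × HDD × 24 / R = 1384 × 2354 × 24 / 21.37 = 3659000 BTU
Cost = 3659000/10⁶ × 24.36 = $89.132

89.13 dollars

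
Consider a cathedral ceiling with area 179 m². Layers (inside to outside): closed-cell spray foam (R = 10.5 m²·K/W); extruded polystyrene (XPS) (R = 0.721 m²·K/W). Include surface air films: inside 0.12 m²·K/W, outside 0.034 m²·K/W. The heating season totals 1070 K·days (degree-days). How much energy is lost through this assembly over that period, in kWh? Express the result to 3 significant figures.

R_total = 0.12 + 10.5 + 0.721 + 0.034 = 11.38 m²·K/W
E = A × HDD × 24 / R / 1000 = 179 × 1070 × 24 / 11.38 / 1000 = 404.1 kWh

404 kWh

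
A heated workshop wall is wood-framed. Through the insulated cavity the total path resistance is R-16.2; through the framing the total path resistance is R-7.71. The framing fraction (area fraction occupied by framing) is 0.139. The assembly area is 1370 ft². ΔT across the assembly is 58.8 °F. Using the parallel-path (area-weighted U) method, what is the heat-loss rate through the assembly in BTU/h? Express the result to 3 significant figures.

U_eff = 0.861/16.2 + 0.139/7.71 = 0.05315 + 0.01803 = 0.07118
R_eff = 1/U_eff = 14.05 ft²·°F·h/BTU
Q = 1370 × 58.8 / 14.05 = 5734 BTU/h

5730 BTU/h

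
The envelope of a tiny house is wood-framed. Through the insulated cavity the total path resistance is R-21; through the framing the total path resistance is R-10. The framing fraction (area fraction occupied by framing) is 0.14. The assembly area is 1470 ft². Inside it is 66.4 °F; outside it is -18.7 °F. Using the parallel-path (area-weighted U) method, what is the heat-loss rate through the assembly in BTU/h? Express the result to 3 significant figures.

6870 BTU/h

U_eff = 0.86/21 + 0.14/10 = 0.04095 + 0.014 = 0.05495
R_eff = 1/U_eff = 18.2 ft²·°F·h/BTU
Q = 1470 × (66.4 − (-18.7)) / 18.2 = 6874 BTU/h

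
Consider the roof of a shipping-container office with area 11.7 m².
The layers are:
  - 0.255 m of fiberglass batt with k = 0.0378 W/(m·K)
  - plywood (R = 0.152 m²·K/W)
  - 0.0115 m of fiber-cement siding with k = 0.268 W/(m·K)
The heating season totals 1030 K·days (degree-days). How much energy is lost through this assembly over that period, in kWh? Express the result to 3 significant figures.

0.255/0.0378 = 6.746
0.0115/0.268 = 0.04291
R_total = 6.746 + 0.152 + 0.04291 = 6.941 m²·K/W
E = A × HDD × 24 / R / 1000 = 11.7 × 1030 × 24 / 6.941 / 1000 = 41.67 kWh

41.7 kWh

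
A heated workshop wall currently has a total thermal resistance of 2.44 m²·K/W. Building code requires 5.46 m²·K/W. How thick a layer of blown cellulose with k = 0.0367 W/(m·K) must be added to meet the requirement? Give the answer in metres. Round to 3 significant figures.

ΔR = 5.46 − 2.44 = 3.02 m²·K/W
L = ΔR × k = 3.02 × 0.0367 = 0.1108 m

0.111 m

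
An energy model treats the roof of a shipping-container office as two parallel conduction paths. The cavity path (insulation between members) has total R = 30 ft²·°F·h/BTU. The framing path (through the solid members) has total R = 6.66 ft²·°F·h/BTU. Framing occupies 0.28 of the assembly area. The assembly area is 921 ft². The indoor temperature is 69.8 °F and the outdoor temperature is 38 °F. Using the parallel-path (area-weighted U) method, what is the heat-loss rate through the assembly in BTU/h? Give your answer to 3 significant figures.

U_eff = 0.72/30 + 0.28/6.66 = 0.024 + 0.04204 = 0.06604
R_eff = 1/U_eff = 15.14 ft²·°F·h/BTU
Q = 921 × (69.8 − 38) / 15.14 = 1934 BTU/h

1930 BTU/h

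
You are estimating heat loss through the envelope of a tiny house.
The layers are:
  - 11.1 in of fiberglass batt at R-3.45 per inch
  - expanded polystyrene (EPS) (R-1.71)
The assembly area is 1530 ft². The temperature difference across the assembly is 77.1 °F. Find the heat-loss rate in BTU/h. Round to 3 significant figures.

11.1 × 3.45 = 38.3
R_total = 38.3 + 1.71 = 40.01 ft²·°F·h/BTU
Q = A·ΔT/R = 1530 × 77.1 / 40.01 = 2949 BTU/h

2950 BTU/h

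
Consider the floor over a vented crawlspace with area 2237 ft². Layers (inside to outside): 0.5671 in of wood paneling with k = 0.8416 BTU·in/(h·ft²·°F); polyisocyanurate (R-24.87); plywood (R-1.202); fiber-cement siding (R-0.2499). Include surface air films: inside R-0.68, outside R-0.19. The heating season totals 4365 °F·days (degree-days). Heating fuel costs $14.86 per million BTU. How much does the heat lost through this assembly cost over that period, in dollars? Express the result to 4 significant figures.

125.0 dollars

0.5671/0.8416 = 0.67384
R_total = 0.68 + 0.67384 + 24.87 + 1.202 + 0.2499 + 0.19 = 27.866 ft²·°F·h/BTU
E = A × HDD × 24 / R = 2237 × 4365 × 24 / 27.866 = 8409900 BTU
Cost = 8409900/10⁶ × 14.86 = $124.97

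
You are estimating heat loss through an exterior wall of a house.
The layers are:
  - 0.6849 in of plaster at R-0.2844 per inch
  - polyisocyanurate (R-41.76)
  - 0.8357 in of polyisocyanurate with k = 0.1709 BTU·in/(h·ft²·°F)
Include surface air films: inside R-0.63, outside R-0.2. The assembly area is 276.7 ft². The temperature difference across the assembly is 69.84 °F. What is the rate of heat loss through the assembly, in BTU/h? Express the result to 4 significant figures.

0.6849 × 0.2844 = 0.19479
0.8357/0.1709 = 4.89
R_total = 0.63 + 0.19479 + 41.76 + 4.89 + 0.2 = 47.675 ft²·°F·h/BTU
Q = A·ΔT/R = 276.7 × 69.84 / 47.675 = 405.34 BTU/h

405.3 BTU/h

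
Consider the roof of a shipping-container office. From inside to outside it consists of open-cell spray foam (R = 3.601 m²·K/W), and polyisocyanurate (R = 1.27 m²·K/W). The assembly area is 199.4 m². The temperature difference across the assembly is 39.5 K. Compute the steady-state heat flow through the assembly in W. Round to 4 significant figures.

1617 W

R_total = 3.601 + 1.27 = 4.871 m²·K/W
Q = A·ΔT/R = 199.4 × 39.5 / 4.871 = 1617 W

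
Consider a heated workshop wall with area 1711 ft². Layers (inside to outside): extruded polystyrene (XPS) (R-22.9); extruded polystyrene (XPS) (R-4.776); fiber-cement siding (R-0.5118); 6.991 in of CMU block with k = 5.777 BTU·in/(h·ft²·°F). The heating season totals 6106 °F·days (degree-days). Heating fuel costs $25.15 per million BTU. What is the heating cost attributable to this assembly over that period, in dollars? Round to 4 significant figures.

214.5 dollars

6.991/5.777 = 1.2101
R_total = 22.9 + 4.776 + 0.5118 + 1.2101 = 29.398 ft²·°F·h/BTU
E = A × HDD × 24 / R = 1711 × 6106 × 24 / 29.398 = 8529100 BTU
Cost = 8529100/10⁶ × 25.15 = $214.51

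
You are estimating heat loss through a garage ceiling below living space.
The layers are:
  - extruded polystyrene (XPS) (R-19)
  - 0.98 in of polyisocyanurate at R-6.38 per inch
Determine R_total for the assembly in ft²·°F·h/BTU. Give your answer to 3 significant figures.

25.3 ft²·°F·h/BTU

0.98 × 6.38 = 6.252
R_total = 19 + 6.252 = 25.25 ft²·°F·h/BTU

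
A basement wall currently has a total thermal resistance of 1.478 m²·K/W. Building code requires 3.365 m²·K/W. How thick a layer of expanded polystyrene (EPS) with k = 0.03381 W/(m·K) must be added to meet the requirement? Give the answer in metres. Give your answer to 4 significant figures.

ΔR = 3.365 − 1.478 = 1.887 m²·K/W
L = ΔR × k = 1.887 × 0.03381 = 0.063799 m

0.06380 m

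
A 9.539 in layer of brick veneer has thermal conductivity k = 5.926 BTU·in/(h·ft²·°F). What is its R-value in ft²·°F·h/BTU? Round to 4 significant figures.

R = L/k = 9.539/5.926 = 1.6097 ft²·°F·h/BTU

1.610 ft²·°F·h/BTU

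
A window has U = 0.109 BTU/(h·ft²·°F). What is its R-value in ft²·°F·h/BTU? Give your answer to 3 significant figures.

9.17 ft²·°F·h/BTU

R = 1/U = 1/0.109 = 9.174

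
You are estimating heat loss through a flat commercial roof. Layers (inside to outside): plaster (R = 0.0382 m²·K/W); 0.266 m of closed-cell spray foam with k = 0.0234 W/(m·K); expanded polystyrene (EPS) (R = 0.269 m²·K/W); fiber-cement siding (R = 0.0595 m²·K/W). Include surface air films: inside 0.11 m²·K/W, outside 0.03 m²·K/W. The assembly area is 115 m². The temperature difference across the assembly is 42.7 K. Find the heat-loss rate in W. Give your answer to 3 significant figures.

414 W

0.266/0.0234 = 11.37
R_total = 0.11 + 0.0382 + 11.37 + 0.269 + 0.0595 + 0.03 = 11.87 m²·K/W
Q = A·ΔT/R = 115 × 42.7 / 11.87 = 413.5 W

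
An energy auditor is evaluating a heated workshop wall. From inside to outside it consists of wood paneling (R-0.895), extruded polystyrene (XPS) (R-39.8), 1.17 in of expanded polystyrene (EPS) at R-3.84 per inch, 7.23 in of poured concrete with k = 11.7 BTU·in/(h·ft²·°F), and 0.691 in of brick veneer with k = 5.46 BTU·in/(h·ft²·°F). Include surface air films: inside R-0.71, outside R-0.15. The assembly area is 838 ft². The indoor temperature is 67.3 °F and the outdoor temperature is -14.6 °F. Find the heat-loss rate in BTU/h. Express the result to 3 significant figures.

1470 BTU/h

1.17 × 3.84 = 4.493
7.23/11.7 = 0.6179
0.691/5.46 = 0.1266
R_total = 0.71 + 0.895 + 39.8 + 4.493 + 0.6179 + 0.1266 + 0.15 = 46.79 ft²·°F·h/BTU
Q = A·ΔT/R = 838 × (67.3 − (-14.6)) / 46.79 = 1467 BTU/h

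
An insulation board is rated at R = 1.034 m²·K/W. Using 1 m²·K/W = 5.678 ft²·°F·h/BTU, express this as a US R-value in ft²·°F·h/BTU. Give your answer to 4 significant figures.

5.871 ft²·°F·h/BTU

R_US = 1.034 × 5.678 = 5.8711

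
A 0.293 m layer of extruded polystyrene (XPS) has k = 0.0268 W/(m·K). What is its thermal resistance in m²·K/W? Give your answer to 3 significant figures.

10.9 m²·K/W

R = L/k = 0.293/0.0268 = 10.93 m²·K/W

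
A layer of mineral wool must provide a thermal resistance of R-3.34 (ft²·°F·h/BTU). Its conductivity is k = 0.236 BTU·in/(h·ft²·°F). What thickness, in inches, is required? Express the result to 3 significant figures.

0.788 in

L = R × k = 3.34 × 0.236 = 0.7882 in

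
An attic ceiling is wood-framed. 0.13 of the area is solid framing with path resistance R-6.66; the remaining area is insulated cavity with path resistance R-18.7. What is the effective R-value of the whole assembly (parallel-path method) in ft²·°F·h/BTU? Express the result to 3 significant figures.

U_eff = 0.87/18.7 + 0.13/6.66 = 0.04652 + 0.01952 = 0.06604
R_eff = 1/U_eff = 15.14 ft²·°F·h/BTU

15.1 ft²·°F·h/BTU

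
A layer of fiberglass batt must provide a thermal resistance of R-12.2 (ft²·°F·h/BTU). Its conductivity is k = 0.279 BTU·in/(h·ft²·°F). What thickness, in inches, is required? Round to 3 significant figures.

3.40 in

L = R × k = 12.2 × 0.279 = 3.404 in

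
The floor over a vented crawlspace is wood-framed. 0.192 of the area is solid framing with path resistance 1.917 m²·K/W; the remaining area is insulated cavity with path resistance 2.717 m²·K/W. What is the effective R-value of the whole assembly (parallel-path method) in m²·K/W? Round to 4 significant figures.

2.515 m²·K/W

U_eff = 0.808/2.717 + 0.192/1.917 = 0.29739 + 0.10016 = 0.39754
R_eff = 1/U_eff = 2.5154 m²·K/W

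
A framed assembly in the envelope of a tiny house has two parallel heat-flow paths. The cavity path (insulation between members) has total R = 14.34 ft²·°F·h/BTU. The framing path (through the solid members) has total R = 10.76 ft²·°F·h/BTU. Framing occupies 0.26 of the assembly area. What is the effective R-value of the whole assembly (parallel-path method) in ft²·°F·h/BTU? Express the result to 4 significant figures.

U_eff = 0.74/14.34 + 0.26/10.76 = 0.051604 + 0.024164 = 0.075767
R_eff = 1/U_eff = 13.198 ft²·°F·h/BTU

13.20 ft²·°F·h/BTU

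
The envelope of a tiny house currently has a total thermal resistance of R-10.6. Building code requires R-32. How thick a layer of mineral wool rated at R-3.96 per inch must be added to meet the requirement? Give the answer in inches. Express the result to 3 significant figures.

ΔR = 32 − 10.6 = 21.4 ft²·°F·h/BTU
L = ΔR / (R/in) = 21.4/3.96 = 5.404 in

5.40 in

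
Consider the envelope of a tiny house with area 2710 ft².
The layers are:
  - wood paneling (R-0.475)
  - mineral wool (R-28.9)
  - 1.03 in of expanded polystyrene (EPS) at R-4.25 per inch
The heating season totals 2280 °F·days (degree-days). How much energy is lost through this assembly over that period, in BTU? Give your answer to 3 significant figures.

1.03 × 4.25 = 4.378
R_total = 0.475 + 28.9 + 4.378 = 33.75 ft²·°F·h/BTU
E = A × HDD × 24 / R = 2710 × 2280 × 24 / 33.75 = 4393000 BTU

4390000 BTU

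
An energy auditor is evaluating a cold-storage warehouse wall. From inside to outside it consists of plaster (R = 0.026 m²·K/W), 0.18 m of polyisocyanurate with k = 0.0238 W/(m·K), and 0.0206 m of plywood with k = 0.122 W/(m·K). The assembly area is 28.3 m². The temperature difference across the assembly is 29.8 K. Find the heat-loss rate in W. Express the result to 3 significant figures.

0.18/0.0238 = 7.563
0.0206/0.122 = 0.1689
R_total = 0.026 + 7.563 + 0.1689 = 7.758 m²·K/W
Q = A·ΔT/R = 28.3 × 29.8 / 7.758 = 108.7 W

109 W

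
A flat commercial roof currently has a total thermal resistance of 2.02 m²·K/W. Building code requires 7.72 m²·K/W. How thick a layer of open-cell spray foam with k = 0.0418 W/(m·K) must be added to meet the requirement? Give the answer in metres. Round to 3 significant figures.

0.238 m

ΔR = 7.72 − 2.02 = 5.7 m²·K/W
L = ΔR × k = 5.7 × 0.0418 = 0.2383 m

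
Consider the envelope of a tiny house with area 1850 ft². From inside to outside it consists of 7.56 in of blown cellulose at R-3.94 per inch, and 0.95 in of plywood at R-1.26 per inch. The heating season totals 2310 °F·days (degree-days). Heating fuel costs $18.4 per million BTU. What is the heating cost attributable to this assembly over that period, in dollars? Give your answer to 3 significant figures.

7.56 × 3.94 = 29.79
0.95 × 1.26 = 1.197
R_total = 29.79 + 1.197 = 30.98 ft²·°F·h/BTU
E = A × HDD × 24 / R = 1850 × 2310 × 24 / 30.98 = 3310000 BTU
Cost = 3310000/10⁶ × 18.4 = $60.91

60.9 dollars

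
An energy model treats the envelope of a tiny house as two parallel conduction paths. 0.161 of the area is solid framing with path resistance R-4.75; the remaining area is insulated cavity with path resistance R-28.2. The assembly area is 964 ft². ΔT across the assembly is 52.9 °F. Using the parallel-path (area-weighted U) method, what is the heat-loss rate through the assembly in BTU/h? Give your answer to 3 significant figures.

3250 BTU/h

U_eff = 0.839/28.2 + 0.161/4.75 = 0.02975 + 0.03389 = 0.06365
R_eff = 1/U_eff = 15.71 ft²·°F·h/BTU
Q = 964 × 52.9 / 15.71 = 3246 BTU/h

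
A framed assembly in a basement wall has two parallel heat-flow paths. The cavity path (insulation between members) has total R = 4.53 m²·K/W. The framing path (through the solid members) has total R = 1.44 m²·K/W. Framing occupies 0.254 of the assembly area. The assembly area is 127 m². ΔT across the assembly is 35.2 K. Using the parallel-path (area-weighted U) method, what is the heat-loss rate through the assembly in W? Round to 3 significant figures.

1520 W

U_eff = 0.746/4.53 + 0.254/1.44 = 0.1647 + 0.1764 = 0.3411
R_eff = 1/U_eff = 2.932 m²·K/W
Q = 127 × 35.2 / 2.932 = 1525 W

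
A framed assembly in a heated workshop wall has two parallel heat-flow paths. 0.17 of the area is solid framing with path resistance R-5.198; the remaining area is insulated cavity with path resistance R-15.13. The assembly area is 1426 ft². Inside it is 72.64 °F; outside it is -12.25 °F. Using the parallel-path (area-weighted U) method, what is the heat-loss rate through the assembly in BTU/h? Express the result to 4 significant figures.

U_eff = 0.83/15.13 + 0.17/5.198 = 0.054858 + 0.032705 = 0.087563
R_eff = 1/U_eff = 11.42 ft²·°F·h/BTU
Q = 1426 × (72.64 − (-12.25)) / 11.42 = 10600 BTU/h

10600 BTU/h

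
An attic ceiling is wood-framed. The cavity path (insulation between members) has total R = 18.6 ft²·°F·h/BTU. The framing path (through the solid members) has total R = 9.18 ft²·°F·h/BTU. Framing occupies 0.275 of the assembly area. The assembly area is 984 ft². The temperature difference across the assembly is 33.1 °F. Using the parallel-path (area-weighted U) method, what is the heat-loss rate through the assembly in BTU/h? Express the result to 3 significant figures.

U_eff = 0.725/18.6 + 0.275/9.18 = 0.03898 + 0.02996 = 0.06893
R_eff = 1/U_eff = 14.51 ft²·°F·h/BTU
Q = 984 × 33.1 / 14.51 = 2245 BTU/h

2250 BTU/h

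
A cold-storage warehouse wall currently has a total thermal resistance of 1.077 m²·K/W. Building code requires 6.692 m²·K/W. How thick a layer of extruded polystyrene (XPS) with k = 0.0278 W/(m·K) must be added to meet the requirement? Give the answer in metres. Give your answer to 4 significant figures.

ΔR = 6.692 − 1.077 = 5.615 m²·K/W
L = ΔR × k = 5.615 × 0.0278 = 0.1561 m

0.1561 m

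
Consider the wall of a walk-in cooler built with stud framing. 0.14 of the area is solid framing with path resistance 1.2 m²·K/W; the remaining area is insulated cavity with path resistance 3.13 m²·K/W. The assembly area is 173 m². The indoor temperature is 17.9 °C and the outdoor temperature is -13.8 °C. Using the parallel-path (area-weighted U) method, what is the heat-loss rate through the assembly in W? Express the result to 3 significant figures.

2150 W

U_eff = 0.86/3.13 + 0.14/1.2 = 0.2748 + 0.1167 = 0.3914
R_eff = 1/U_eff = 2.555 m²·K/W
Q = 173 × (17.9 − (-13.8)) / 2.555 = 2147 W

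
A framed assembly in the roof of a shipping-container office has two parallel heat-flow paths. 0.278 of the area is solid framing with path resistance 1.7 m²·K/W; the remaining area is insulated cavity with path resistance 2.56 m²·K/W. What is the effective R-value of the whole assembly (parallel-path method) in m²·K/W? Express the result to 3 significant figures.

U_eff = 0.722/2.56 + 0.278/1.7 = 0.282 + 0.1635 = 0.4456
R_eff = 1/U_eff = 2.244 m²·K/W

2.24 m²·K/W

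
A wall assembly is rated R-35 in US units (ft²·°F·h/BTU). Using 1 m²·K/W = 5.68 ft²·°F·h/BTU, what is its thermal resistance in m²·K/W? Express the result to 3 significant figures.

R_SI = 35/5.68 = 6.162

6.16 m²·K/W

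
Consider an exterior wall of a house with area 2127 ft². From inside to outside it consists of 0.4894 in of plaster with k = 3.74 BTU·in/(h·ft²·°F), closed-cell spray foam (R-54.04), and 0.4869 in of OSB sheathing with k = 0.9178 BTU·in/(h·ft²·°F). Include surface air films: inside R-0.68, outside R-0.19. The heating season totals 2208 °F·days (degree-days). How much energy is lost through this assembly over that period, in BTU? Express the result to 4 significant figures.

0.4894/3.74 = 0.13086
0.4869/0.9178 = 0.53051
R_total = 0.68 + 0.13086 + 54.04 + 0.53051 + 0.19 = 55.571 ft²·°F·h/BTU
E = A × HDD × 24 / R = 2127 × 2208 × 24 / 55.571 = 2028300 BTU

2028000 BTU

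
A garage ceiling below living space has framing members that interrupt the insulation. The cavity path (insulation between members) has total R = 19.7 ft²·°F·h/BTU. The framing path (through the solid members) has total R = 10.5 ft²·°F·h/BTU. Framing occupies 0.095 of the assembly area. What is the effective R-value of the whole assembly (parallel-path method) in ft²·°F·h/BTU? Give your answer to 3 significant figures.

18.2 ft²·°F·h/BTU

U_eff = 0.905/19.7 + 0.095/10.5 = 0.04594 + 0.009048 = 0.05499
R_eff = 1/U_eff = 18.19 ft²·°F·h/BTU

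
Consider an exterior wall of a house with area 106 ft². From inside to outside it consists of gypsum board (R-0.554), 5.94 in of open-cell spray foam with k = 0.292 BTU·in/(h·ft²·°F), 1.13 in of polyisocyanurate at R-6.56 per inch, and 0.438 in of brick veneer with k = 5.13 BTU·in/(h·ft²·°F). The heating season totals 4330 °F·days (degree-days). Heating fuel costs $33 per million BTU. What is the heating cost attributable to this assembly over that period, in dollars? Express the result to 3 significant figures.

5.94/0.292 = 20.34
1.13 × 6.56 = 7.413
0.438/5.13 = 0.08538
R_total = 0.554 + 20.34 + 7.413 + 0.08538 = 28.39 ft²·°F·h/BTU
E = A × HDD × 24 / R = 106 × 4330 × 24 / 28.39 = 387900 BTU
Cost = 387900/10⁶ × 33 = $12.8

12.8 dollars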